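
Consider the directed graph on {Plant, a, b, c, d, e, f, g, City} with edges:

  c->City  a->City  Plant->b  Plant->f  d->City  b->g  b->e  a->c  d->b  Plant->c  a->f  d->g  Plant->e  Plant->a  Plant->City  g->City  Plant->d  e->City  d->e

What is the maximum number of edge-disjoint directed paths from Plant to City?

Assign every edge capacity 1; by Menger, the answer equals the max flow.
Path Plant→City (+1); total 1.
Path Plant→a→City (+1); total 2.
Path Plant→c→City (+1); total 3.
Path Plant→d→City (+1); total 4.
Path Plant→e→City (+1); total 5.
Path Plant→b→g→City (+1); total 6.
No residual Plant→City path; max flow = 6.
Certifying cut of size 6: {Plant→City, Plant→a, Plant→b, Plant→c, Plant→d, Plant→e}.

6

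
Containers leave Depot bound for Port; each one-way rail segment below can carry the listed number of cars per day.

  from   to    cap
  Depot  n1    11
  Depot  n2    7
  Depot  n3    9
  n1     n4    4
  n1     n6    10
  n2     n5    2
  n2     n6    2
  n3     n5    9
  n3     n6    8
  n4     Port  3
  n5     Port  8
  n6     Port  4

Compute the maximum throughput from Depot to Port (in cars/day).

Augment Depot→n1→n4→Port: bottleneck 3, flow now 3.
Augment Depot→n1→n6→Port: bottleneck 4, flow now 7.
Augment Depot→n2→n5→Port: bottleneck 2, flow now 9.
Augment Depot→n3→n5→Port: bottleneck 6, flow now 15.
No augmenting path remains; maximum flow = 15.
In the residual graph, reachable from Depot: {Depot, n1, n2, n3, n4, n5, n6}.
Min-cut edges: n4→Port (3), n5→Port (8), n6→Port (4); capacity 3 + 8 + 4 = 15.
This cut is saturated, so no flow can exceed 15.

15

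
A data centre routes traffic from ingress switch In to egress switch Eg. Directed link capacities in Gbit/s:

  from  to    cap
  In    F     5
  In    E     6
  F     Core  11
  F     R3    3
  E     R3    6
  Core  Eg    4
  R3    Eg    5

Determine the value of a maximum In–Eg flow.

Augment In→F→Core→Eg: bottleneck 4, flow now 4.
Augment In→F→R3→Eg: bottleneck 1, flow now 5.
Augment In→E→R3→Eg: bottleneck 4, flow now 9.
No augmenting path remains; maximum flow = 9.
In the residual graph, reachable from In: {In, F, E, Core, R3}.
Min-cut edges: Core→Eg (4), R3→Eg (5); capacity 4 + 5 = 9.
This cut is saturated, so no flow can exceed 9.

9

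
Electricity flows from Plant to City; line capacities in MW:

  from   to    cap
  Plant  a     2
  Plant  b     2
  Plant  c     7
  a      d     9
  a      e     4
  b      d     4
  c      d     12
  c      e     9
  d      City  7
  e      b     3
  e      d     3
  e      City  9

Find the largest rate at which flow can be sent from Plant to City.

11

Augment Plant→a→d→City: bottleneck 2, flow now 2.
Augment Plant→b→d→City: bottleneck 2, flow now 4.
Augment Plant→c→d→City: bottleneck 3, flow now 7.
Augment Plant→c→e→City: bottleneck 4, flow now 11.
No augmenting path remains; maximum flow = 11.
In the residual graph, reachable from Plant: {Plant}.
Min-cut edges: Plant→a (2), Plant→b (2), Plant→c (7); capacity 2 + 2 + 7 = 11.
This cut is saturated, so no flow can exceed 11.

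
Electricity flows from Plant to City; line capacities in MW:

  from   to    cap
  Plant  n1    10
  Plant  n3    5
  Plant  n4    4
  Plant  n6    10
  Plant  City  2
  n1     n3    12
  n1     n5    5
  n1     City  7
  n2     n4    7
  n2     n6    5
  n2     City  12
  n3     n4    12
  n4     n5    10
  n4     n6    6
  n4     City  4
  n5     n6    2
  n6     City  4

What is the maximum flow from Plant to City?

Augment Plant→City: bottleneck 2, flow now 2.
Augment Plant→n1→City: bottleneck 7, flow now 9.
Augment Plant→n4→City: bottleneck 4, flow now 13.
Augment Plant→n6→City: bottleneck 4, flow now 17.
No augmenting path remains; maximum flow = 17.
In the residual graph, reachable from Plant: {Plant, n1, n3, n4, n5, n6}.
Min-cut edges: Plant→City (2), n1→City (7), n4→City (4), n6→City (4); capacity 2 + 7 + 4 + 4 = 17.
This cut is saturated, so no flow can exceed 17.

17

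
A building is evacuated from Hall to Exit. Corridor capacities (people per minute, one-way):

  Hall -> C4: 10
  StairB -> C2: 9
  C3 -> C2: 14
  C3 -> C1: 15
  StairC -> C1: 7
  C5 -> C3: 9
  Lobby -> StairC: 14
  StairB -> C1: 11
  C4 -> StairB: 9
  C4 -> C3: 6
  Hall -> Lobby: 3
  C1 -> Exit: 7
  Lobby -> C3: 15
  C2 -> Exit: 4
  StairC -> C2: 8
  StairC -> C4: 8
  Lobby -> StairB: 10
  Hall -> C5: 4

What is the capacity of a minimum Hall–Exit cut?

11

Augment Hall→C4→StairB→C2→Exit: bottleneck 4, flow now 4.
Augment Hall→C4→StairB→C1→Exit: bottleneck 5, flow now 9.
Augment Hall→C4→C3→C1→Exit: bottleneck 1, flow now 10.
Augment Hall→Lobby→StairB→C1→Exit: bottleneck 1, flow now 11.
No augmenting path remains; maximum flow = 11.
By max-flow min-cut, the minimum cut capacity equals the max flow.
In the residual graph, reachable from Hall: {Hall, C4, Lobby, C5, StairB, C3, StairC, C2, C1}.
Min-cut edges: C2→Exit (4), C1→Exit (7); capacity 4 + 7 = 11.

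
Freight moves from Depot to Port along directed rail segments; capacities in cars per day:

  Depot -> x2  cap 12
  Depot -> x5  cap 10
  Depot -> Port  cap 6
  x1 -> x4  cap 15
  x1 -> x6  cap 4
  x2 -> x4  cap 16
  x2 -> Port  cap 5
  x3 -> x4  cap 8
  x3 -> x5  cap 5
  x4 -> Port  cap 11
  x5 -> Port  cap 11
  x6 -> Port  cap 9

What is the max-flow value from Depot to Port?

Augment Depot→Port: bottleneck 6, flow now 6.
Augment Depot→x2→Port: bottleneck 5, flow now 11.
Augment Depot→x5→Port: bottleneck 10, flow now 21.
Augment Depot→x2→x4→Port: bottleneck 7, flow now 28.
No augmenting path remains; maximum flow = 28.
In the residual graph, reachable from Depot: {Depot}.
Min-cut edges: Depot→x2 (12), Depot→x5 (10), Depot→Port (6); capacity 12 + 10 + 6 = 28.
This cut is saturated, so no flow can exceed 28.

28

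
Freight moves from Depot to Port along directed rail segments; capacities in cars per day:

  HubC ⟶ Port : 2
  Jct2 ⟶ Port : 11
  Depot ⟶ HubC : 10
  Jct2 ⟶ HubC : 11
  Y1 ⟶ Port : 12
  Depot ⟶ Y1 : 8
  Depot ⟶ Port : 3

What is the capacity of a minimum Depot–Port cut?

13

Augment Depot→Port: bottleneck 3, flow now 3.
Augment Depot→Y1→Port: bottleneck 8, flow now 11.
Augment Depot→HubC→Port: bottleneck 2, flow now 13.
No augmenting path remains; maximum flow = 13.
By max-flow min-cut, the minimum cut capacity equals the max flow.
In the residual graph, reachable from Depot: {Depot, HubC}.
Min-cut edges: Depot→Y1 (8), Depot→Port (3), HubC→Port (2); capacity 8 + 3 + 2 = 13.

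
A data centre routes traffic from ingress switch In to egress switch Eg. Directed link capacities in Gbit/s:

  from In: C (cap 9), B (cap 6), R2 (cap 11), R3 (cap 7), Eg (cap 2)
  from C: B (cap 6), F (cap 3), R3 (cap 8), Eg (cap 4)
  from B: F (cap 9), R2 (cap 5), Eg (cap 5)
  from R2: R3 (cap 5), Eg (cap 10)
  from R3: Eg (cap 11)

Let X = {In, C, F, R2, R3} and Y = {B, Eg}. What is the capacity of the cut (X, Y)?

Edges leaving {In, C, F, R2, R3}: In→B (6), In→Eg (2), C→B (6), C→Eg (4), R2→Eg (10), R3→Eg (11).
Cut capacity = 6 + 2 + 6 + 4 + 10 + 11 = 39.

39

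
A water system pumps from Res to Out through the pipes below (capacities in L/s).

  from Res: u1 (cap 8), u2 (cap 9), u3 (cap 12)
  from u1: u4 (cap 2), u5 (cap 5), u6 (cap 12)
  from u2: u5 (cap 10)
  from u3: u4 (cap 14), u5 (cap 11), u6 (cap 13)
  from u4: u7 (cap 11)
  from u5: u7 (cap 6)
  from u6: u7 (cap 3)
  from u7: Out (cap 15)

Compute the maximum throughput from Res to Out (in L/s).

15

Augment Res→u1→u4→u7→Out: bottleneck 2, flow now 2.
Augment Res→u1→u5→u7→Out: bottleneck 5, flow now 7.
Augment Res→u1→u6→u7→Out: bottleneck 1, flow now 8.
Augment Res→u2→u5→u7→Out: bottleneck 1, flow now 9.
Augment Res→u3→u4→u7→Out: bottleneck 6, flow now 15.
No augmenting path remains; maximum flow = 15.
In the residual graph, reachable from Res: {Res, u1, u2, u3, u4, u5, u6, u7}.
Min-cut edges: u7→Out (15); capacity 15 = 15.
This cut is saturated, so no flow can exceed 15.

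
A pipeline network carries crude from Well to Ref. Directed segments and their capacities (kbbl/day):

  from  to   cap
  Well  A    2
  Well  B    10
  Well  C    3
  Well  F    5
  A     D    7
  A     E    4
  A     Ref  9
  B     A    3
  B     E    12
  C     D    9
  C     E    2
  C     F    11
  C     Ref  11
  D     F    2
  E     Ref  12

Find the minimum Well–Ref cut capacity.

Augment Well→A→Ref: bottleneck 2, flow now 2.
Augment Well→C→Ref: bottleneck 3, flow now 5.
Augment Well→B→A→Ref: bottleneck 3, flow now 8.
Augment Well→B→E→Ref: bottleneck 7, flow now 15.
No augmenting path remains; maximum flow = 15.
By max-flow min-cut, the minimum cut capacity equals the max flow.
In the residual graph, reachable from Well: {Well, F}.
Min-cut edges: Well→A (2), Well→B (10), Well→C (3); capacity 2 + 10 + 3 = 15.

15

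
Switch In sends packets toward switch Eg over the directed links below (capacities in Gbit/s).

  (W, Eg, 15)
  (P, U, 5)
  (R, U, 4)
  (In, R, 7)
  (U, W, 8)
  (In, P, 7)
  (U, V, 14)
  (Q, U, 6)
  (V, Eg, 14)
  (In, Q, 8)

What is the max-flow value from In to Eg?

15

Augment In→P→U→V→Eg: bottleneck 5, flow now 5.
Augment In→Q→U→V→Eg: bottleneck 6, flow now 11.
Augment In→R→U→V→Eg: bottleneck 3, flow now 14.
Augment In→R→U→W→Eg: bottleneck 1, flow now 15.
No augmenting path remains; maximum flow = 15.
In the residual graph, reachable from In: {In, P, Q, R}.
Min-cut edges: P→U (5), Q→U (6), R→U (4); capacity 5 + 6 + 4 = 15.
This cut is saturated, so no flow can exceed 15.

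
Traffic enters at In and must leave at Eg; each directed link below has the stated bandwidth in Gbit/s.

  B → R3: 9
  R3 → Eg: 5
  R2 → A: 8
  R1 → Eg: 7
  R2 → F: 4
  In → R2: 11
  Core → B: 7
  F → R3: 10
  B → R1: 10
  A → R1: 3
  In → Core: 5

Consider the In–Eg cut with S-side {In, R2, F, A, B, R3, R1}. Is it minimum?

Given cut capacity: 5 + 5 + 7 = 17.
Augment In→Core→B→R3→Eg: bottleneck 5, flow now 5.
Augment In→R2→A→R1→Eg: bottleneck 3, flow now 8.
Augment In→R2→F→R3→B→R1→Eg: bottleneck 4, flow now 12. (uses reverse residual edge)
No augmenting path remains; maximum flow = 12.
In the residual graph, reachable from In: {In, R2, A}.
Min-cut edges: In→Core (5), R2→F (4), A→R1 (3); capacity 5 + 4 + 3 = 12.
Cut capacity 17 exceeds the max flow 12, so it is not minimum.

No — its capacity is 17, but the minimum cut has capacity 12.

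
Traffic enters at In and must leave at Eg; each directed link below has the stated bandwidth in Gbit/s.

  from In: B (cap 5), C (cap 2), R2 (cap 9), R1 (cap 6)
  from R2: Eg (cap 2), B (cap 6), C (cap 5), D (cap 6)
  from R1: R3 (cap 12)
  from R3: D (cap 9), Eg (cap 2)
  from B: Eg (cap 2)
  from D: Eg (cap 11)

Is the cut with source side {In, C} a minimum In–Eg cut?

No — its capacity is 20, but the minimum cut has capacity 16.

Given cut capacity: 9 + 6 + 5 = 20.
Augment In→R2→Eg: bottleneck 2, flow now 2.
Augment In→B→Eg: bottleneck 2, flow now 4.
Augment In→R2→D→Eg: bottleneck 6, flow now 10.
Augment In→R1→R3→Eg: bottleneck 2, flow now 12.
Augment In→R1→R3→D→Eg: bottleneck 4, flow now 16.
No augmenting path remains; maximum flow = 16.
In the residual graph, reachable from In: {In, R2, C, B}.
Min-cut edges: In→R1 (6), R2→D (6), R2→Eg (2), B→Eg (2); capacity 6 + 6 + 2 + 2 = 16.
Cut capacity 20 exceeds the max flow 16, so it is not minimum.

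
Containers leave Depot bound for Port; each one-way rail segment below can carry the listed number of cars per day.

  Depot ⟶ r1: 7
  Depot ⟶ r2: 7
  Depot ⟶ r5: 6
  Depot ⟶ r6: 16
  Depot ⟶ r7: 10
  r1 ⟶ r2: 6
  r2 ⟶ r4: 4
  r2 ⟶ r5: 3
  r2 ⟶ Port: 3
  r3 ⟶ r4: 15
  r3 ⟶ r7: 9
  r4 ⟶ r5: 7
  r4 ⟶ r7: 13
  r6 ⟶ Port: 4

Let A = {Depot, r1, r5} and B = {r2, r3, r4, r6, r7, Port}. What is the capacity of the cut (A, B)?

Edges leaving {Depot, r1, r5}: Depot→r2 (7), Depot→r6 (16), Depot→r7 (10), r1→r2 (6).
Cut capacity = 7 + 16 + 10 + 6 = 39.

39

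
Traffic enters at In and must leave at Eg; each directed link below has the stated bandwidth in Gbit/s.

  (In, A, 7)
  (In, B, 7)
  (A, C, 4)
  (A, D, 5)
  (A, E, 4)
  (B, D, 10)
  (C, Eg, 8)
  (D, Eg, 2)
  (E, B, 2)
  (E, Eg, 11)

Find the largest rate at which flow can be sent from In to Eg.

Augment In→A→C→Eg: bottleneck 4, flow now 4.
Augment In→A→D→Eg: bottleneck 2, flow now 6.
Augment In→A→E→Eg: bottleneck 1, flow now 7.
Augment In→B→D→A→E→Eg: bottleneck 2, flow now 9. (uses reverse residual edge)
No augmenting path remains; maximum flow = 9.
In the residual graph, reachable from In: {In, B, D}.
Min-cut edges: In→A (7), D→Eg (2); capacity 7 + 2 = 9.
This cut is saturated, so no flow can exceed 9.

9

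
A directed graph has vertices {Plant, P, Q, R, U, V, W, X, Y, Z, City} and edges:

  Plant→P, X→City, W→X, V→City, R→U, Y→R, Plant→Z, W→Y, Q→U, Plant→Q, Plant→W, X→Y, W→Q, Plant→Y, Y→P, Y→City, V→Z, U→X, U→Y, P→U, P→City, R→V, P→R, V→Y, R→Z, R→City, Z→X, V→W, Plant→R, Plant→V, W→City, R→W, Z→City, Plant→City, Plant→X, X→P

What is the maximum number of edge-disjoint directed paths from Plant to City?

Assign every edge capacity 1; by Menger, the answer equals the max flow.
Path Plant→City (+1); total 1.
Path Plant→P→City (+1); total 2.
Path Plant→R→City (+1); total 3.
Path Plant→V→City (+1); total 4.
Path Plant→W→City (+1); total 5.
Path Plant→X→City (+1); total 6.
Path Plant→Y→City (+1); total 7.
Path Plant→Z→City (+1); total 8.
No residual Plant→City path; max flow = 8.
Certifying cut of size 8: {P→City, Plant→City, R→City, V→City, W→City, X→City, Y→City, Z→City}.

8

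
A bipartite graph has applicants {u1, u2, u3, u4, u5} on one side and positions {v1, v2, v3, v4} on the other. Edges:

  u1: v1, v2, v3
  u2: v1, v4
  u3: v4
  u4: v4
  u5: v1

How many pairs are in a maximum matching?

Unit-capacity flow: source→left, listed edges, right→sink; max matching = max flow.
Augmenting path u1→v1 (+1); matched 1.
Augmenting path u2→v4 (+1); matched 2.
Augmenting path u5→v1→u1→v2 (+1); matched 3.
No augmenting path remains; maximum matching = 3.
König certificate: {u1, v1, v4} is a vertex cover of size 3 (every listed pair touches it), so no matching can be larger.

3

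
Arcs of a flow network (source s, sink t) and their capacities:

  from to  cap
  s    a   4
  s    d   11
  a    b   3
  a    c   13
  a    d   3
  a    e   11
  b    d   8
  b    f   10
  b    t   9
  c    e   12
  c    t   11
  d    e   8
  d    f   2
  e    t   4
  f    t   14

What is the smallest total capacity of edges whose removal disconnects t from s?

Augment s→a→b→t: bottleneck 3, flow now 3.
Augment s→a→c→t: bottleneck 1, flow now 4.
Augment s→d→e→t: bottleneck 4, flow now 8.
Augment s→d→f→t: bottleneck 2, flow now 10.
No augmenting path remains; maximum flow = 10.
By max-flow min-cut, the minimum cut capacity equals the max flow.
In the residual graph, reachable from s: {s, d, e}.
Min-cut edges: s→a (4), d→f (2), e→t (4); capacity 4 + 2 + 4 = 10.

10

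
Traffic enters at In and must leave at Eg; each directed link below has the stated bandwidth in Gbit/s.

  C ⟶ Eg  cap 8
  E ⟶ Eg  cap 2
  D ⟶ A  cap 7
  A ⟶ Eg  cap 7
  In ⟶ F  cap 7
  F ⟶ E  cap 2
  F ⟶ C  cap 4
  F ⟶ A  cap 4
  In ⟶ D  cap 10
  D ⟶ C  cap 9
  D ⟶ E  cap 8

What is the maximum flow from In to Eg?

Augment In→F→E→Eg: bottleneck 2, flow now 2.
Augment In→F→C→Eg: bottleneck 4, flow now 6.
Augment In→F→A→Eg: bottleneck 1, flow now 7.
Augment In→D→C→Eg: bottleneck 4, flow now 11.
Augment In→D→A→Eg: bottleneck 6, flow now 17.
No augmenting path remains; maximum flow = 17.
In the residual graph, reachable from In: {In}.
Min-cut edges: In→F (7), In→D (10); capacity 7 + 10 = 17.
This cut is saturated, so no flow can exceed 17.

17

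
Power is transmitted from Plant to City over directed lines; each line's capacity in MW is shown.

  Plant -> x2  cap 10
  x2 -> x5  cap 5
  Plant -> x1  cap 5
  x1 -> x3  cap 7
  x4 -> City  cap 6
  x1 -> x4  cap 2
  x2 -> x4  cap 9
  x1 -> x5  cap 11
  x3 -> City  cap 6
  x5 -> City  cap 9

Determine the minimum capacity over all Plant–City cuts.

15

Augment Plant→x1→x3→City: bottleneck 5, flow now 5.
Augment Plant→x2→x4→City: bottleneck 6, flow now 11.
Augment Plant→x2→x5→City: bottleneck 4, flow now 15.
No augmenting path remains; maximum flow = 15.
By max-flow min-cut, the minimum cut capacity equals the max flow.
In the residual graph, reachable from Plant: {Plant}.
Min-cut edges: Plant→x1 (5), Plant→x2 (10); capacity 5 + 10 = 15.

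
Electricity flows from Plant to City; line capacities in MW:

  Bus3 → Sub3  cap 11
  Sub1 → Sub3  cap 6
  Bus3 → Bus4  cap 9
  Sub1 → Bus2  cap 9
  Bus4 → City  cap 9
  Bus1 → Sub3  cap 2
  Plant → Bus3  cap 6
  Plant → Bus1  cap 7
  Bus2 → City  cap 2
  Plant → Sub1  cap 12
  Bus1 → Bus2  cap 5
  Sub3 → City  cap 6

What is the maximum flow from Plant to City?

Augment Plant→Sub1→Bus2→City: bottleneck 2, flow now 2.
Augment Plant→Sub1→Sub3→City: bottleneck 6, flow now 8.
Augment Plant→Bus3→Bus4→City: bottleneck 6, flow now 14.
No augmenting path remains; maximum flow = 14.
In the residual graph, reachable from Plant: {Plant, Sub1, Bus1, Bus2, Sub3}.
Min-cut edges: Plant→Bus3 (6), Bus2→City (2), Sub3→City (6); capacity 6 + 2 + 6 = 14.
This cut is saturated, so no flow can exceed 14.

14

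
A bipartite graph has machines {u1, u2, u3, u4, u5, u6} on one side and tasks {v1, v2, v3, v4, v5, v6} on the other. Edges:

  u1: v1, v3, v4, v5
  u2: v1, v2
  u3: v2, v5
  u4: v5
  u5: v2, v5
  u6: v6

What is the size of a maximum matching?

5

Unit-capacity flow: source→left, listed edges, right→sink; max matching = max flow.
Augmenting path u1→v1 (+1); matched 1.
Augmenting path u2→v2 (+1); matched 2.
Augmenting path u3→v5 (+1); matched 3.
Augmenting path u6→v6 (+1); matched 4.
Augmenting path u5→v2→u2→v1→u1→v3 (+1); matched 5.
No augmenting path remains; maximum matching = 5.
König certificate: {u1, u2, u6, v2, v5} is a vertex cover of size 5 (every listed pair touches it), so no matching can be larger.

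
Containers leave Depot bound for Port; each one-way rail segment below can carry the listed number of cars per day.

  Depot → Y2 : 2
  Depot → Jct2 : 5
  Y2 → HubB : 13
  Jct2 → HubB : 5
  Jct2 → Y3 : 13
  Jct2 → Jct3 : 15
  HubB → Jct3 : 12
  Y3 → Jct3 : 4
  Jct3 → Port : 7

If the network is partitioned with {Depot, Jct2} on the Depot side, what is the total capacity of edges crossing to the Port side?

35

Edges leaving {Depot, Jct2}: Depot→Y2 (2), Jct2→HubB (5), Jct2→Y3 (13), Jct2→Jct3 (15).
Cut capacity = 2 + 5 + 13 + 15 = 35.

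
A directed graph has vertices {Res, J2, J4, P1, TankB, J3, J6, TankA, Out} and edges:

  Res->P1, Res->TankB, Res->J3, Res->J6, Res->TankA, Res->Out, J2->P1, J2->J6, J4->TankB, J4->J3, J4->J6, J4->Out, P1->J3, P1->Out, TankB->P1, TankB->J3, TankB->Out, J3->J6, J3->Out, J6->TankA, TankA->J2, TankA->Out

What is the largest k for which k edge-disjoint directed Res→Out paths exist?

Assign every edge capacity 1; by Menger, the answer equals the max flow.
Path Res→Out (+1); total 1.
Path Res→P1→Out (+1); total 2.
Path Res→TankB→Out (+1); total 3.
Path Res→J3→Out (+1); total 4.
Path Res→TankA→Out (+1); total 5.
No residual Res→Out path; max flow = 5.
Certifying cut of size 5: {J3→Out, P1→Out, Res→Out, Res→TankB, TankA→Out}.

5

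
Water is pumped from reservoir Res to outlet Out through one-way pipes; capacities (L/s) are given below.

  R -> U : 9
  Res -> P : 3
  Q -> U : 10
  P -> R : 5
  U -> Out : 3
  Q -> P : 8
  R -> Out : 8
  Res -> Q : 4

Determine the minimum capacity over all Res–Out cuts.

7

Augment Res→P→R→Out: bottleneck 3, flow now 3.
Augment Res→Q→U→Out: bottleneck 3, flow now 6.
Augment Res→Q→P→R→Out: bottleneck 1, flow now 7.
No augmenting path remains; maximum flow = 7.
By max-flow min-cut, the minimum cut capacity equals the max flow.
In the residual graph, reachable from Res: {Res}.
Min-cut edges: Res→P (3), Res→Q (4); capacity 3 + 4 = 7.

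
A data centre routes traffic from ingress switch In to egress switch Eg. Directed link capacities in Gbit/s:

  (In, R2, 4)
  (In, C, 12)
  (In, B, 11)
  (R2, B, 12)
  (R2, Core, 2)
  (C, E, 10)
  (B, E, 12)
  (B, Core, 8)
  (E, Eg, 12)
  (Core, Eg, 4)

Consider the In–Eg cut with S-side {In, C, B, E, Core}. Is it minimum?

No — its capacity is 20, but the minimum cut has capacity 16.

Given cut capacity: 4 + 12 + 4 = 20.
Augment In→R2→Core→Eg: bottleneck 2, flow now 2.
Augment In→C→E→Eg: bottleneck 10, flow now 12.
Augment In→B→E→Eg: bottleneck 2, flow now 14.
Augment In→B→Core→Eg: bottleneck 2, flow now 16.
No augmenting path remains; maximum flow = 16.
In the residual graph, reachable from In: {In, R2, C, B, E, Core}.
Min-cut edges: E→Eg (12), Core→Eg (4); capacity 12 + 4 = 16.
Cut capacity 20 exceeds the max flow 16, so it is not minimum.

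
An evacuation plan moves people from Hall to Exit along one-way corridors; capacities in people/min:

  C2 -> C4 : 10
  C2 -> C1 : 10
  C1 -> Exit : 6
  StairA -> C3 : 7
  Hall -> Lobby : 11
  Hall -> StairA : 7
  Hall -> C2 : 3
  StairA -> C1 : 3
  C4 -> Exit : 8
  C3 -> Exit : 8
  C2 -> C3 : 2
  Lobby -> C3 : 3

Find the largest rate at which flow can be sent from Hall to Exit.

13

Augment Hall→StairA→C1→Exit: bottleneck 3, flow now 3.
Augment Hall→StairA→C3→Exit: bottleneck 4, flow now 7.
Augment Hall→C2→C1→Exit: bottleneck 3, flow now 10.
Augment Hall→Lobby→C3→Exit: bottleneck 3, flow now 13.
No augmenting path remains; maximum flow = 13.
In the residual graph, reachable from Hall: {Hall, Lobby}.
Min-cut edges: Hall→StairA (7), Hall→C2 (3), Lobby→C3 (3); capacity 7 + 3 + 3 = 13.
This cut is saturated, so no flow can exceed 13.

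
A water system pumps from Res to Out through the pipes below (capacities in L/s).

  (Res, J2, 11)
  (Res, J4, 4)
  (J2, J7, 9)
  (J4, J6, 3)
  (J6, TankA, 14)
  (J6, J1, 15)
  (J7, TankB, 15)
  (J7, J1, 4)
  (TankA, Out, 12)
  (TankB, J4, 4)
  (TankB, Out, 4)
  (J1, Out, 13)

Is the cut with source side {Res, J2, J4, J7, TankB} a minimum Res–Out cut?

Given cut capacity: 3 + 4 + 4 = 11.
Augment Res→J2→J7→TankB→Out: bottleneck 4, flow now 4.
Augment Res→J2→J7→J1→Out: bottleneck 4, flow now 8.
Augment Res→J4→J6→TankA→Out: bottleneck 3, flow now 11.
No augmenting path remains; maximum flow = 11.
Cut capacity 11 equals the max flow, so it is a minimum cut.

Yes — it is a minimum cut (capacity 11).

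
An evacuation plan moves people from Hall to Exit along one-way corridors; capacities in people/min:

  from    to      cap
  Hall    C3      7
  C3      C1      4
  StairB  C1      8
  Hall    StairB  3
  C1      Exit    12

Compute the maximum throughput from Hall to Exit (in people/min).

Augment Hall→StairB→C1→Exit: bottleneck 3, flow now 3.
Augment Hall→C3→C1→Exit: bottleneck 4, flow now 7.
No augmenting path remains; maximum flow = 7.
In the residual graph, reachable from Hall: {Hall, C3}.
Min-cut edges: Hall→StairB (3), C3→C1 (4); capacity 3 + 4 = 7.
This cut is saturated, so no flow can exceed 7.

7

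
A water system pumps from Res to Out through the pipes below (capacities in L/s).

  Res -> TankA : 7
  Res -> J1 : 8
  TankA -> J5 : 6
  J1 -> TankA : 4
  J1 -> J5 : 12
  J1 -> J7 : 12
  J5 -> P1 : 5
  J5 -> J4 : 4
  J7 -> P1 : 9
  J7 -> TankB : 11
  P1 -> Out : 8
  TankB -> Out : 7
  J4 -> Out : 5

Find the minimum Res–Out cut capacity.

14

Augment Res→TankA→J5→P1→Out: bottleneck 5, flow now 5.
Augment Res→TankA→J5→J4→Out: bottleneck 1, flow now 6.
Augment Res→J1→J5→J4→Out: bottleneck 3, flow now 9.
Augment Res→J1→J7→P1→Out: bottleneck 3, flow now 12.
Augment Res→J1→J7→TankB→Out: bottleneck 2, flow now 14.
No augmenting path remains; maximum flow = 14.
By max-flow min-cut, the minimum cut capacity equals the max flow.
In the residual graph, reachable from Res: {Res, TankA}.
Min-cut edges: Res→J1 (8), TankA→J5 (6); capacity 8 + 6 = 14.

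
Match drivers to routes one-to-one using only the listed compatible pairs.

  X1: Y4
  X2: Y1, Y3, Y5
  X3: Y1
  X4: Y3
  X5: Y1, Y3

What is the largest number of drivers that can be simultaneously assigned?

Unit-capacity flow: source→left, listed edges, right→sink; max matching = max flow.
Augmenting path X1→Y4 (+1); matched 1.
Augmenting path X2→Y1 (+1); matched 2.
Augmenting path X4→Y3 (+1); matched 3.
Augmenting path X3→Y1→X2→Y5 (+1); matched 4.
No augmenting path remains; maximum matching = 4.
König certificate: {X1, X2, Y1, Y3} is a vertex cover of size 4 (every listed pair touches it), so no matching can be larger.

4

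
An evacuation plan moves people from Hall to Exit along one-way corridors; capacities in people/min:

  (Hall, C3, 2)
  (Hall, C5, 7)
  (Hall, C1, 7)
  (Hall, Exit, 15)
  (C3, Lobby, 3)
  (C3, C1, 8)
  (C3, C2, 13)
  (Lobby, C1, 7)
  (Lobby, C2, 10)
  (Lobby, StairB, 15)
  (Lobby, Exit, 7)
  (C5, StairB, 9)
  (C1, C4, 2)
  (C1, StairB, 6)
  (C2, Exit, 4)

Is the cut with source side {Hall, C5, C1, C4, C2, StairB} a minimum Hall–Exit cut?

No — its capacity is 21, but the minimum cut has capacity 17.

Given cut capacity: 2 + 15 + 4 = 21.
Augment Hall→Exit: bottleneck 15, flow now 15.
Augment Hall→C3→Lobby→Exit: bottleneck 2, flow now 17.
No augmenting path remains; maximum flow = 17.
In the residual graph, reachable from Hall: {Hall, C5, C1, C4, StairB}.
Min-cut edges: Hall→C3 (2), Hall→Exit (15); capacity 2 + 15 = 17.
Cut capacity 21 exceeds the max flow 17, so it is not minimum.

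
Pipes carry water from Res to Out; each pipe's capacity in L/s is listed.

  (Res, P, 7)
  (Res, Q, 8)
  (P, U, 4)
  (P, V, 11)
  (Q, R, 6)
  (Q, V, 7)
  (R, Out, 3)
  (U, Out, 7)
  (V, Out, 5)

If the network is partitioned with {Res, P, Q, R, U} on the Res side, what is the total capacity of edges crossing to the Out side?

Edges leaving {Res, P, Q, R, U}: P→V (11), Q→V (7), R→Out (3), U→Out (7).
Cut capacity = 11 + 7 + 3 + 7 = 28.

28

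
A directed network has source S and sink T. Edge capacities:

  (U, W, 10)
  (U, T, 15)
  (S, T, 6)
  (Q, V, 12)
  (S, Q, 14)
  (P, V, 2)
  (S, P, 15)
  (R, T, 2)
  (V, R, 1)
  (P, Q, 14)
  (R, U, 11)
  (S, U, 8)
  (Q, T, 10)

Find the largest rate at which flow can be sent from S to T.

Augment S→T: bottleneck 6, flow now 6.
Augment S→Q→T: bottleneck 10, flow now 16.
Augment S→U→T: bottleneck 8, flow now 24.
Augment S→P→V→R→T: bottleneck 1, flow now 25.
No augmenting path remains; maximum flow = 25.
In the residual graph, reachable from S: {S, P, Q, V}.
Min-cut edges: S→U (8), S→T (6), Q→T (10), V→R (1); capacity 8 + 6 + 10 + 1 = 25.
This cut is saturated, so no flow can exceed 25.

25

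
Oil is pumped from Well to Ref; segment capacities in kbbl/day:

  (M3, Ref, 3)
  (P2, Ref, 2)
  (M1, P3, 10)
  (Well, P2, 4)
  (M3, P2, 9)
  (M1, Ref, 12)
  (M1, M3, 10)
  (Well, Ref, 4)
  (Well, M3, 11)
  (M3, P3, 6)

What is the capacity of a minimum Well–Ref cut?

Augment Well→Ref: bottleneck 4, flow now 4.
Augment Well→M3→Ref: bottleneck 3, flow now 7.
Augment Well→P2→Ref: bottleneck 2, flow now 9.
No augmenting path remains; maximum flow = 9.
By max-flow min-cut, the minimum cut capacity equals the max flow.
In the residual graph, reachable from Well: {Well, M3, P3, P2}.
Min-cut edges: Well→Ref (4), M3→Ref (3), P2→Ref (2); capacity 4 + 3 + 2 = 9.

9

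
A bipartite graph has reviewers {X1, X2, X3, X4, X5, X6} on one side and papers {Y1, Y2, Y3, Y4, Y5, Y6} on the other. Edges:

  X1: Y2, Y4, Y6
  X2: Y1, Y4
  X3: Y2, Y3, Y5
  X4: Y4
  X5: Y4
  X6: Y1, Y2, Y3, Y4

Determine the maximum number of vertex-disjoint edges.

5

Unit-capacity flow: source→left, listed edges, right→sink; max matching = max flow.
Augmenting path X1→Y2 (+1); matched 1.
Augmenting path X2→Y1 (+1); matched 2.
Augmenting path X3→Y3 (+1); matched 3.
Augmenting path X4→Y4 (+1); matched 4.
Augmenting path X6→Y2→X1→Y6 (+1); matched 5.
No augmenting path remains; maximum matching = 5.
König certificate: {X1, X2, X3, X6, Y4} is a vertex cover of size 5 (every listed pair touches it), so no matching can be larger.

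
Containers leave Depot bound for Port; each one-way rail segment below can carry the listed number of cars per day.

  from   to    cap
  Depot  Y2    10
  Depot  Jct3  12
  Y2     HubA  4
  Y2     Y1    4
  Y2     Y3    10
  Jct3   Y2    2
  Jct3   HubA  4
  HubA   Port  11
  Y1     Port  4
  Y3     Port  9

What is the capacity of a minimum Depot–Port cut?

16

Augment Depot→Y2→HubA→Port: bottleneck 4, flow now 4.
Augment Depot→Y2→Y1→Port: bottleneck 4, flow now 8.
Augment Depot→Y2→Y3→Port: bottleneck 2, flow now 10.
Augment Depot→Jct3→HubA→Port: bottleneck 4, flow now 14.
Augment Depot→Jct3→Y2→Y3→Port: bottleneck 2, flow now 16.
No augmenting path remains; maximum flow = 16.
By max-flow min-cut, the minimum cut capacity equals the max flow.
In the residual graph, reachable from Depot: {Depot, Jct3}.
Min-cut edges: Depot→Y2 (10), Jct3→Y2 (2), Jct3→HubA (4); capacity 10 + 2 + 4 = 16.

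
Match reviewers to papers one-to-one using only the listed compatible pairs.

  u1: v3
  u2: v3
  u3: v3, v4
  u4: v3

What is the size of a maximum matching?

Unit-capacity flow: source→left, listed edges, right→sink; max matching = max flow.
Augmenting path u1→v3 (+1); matched 1.
Augmenting path u3→v4 (+1); matched 2.
No augmenting path remains; maximum matching = 2.
König certificate: {u3, v3} is a vertex cover of size 2 (every listed pair touches it), so no matching can be larger.

2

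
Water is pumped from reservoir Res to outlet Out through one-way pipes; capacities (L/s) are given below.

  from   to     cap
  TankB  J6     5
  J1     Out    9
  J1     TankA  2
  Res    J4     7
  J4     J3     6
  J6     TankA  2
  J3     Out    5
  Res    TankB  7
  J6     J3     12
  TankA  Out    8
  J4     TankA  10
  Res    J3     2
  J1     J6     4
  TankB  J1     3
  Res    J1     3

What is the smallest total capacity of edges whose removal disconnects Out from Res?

19

Augment Res→J1→Out: bottleneck 3, flow now 3.
Augment Res→J3→Out: bottleneck 2, flow now 5.
Augment Res→TankB→J1→Out: bottleneck 3, flow now 8.
Augment Res→J4→J3→Out: bottleneck 3, flow now 11.
Augment Res→J4→TankA→Out: bottleneck 4, flow now 15.
Augment Res→TankB→J6→TankA→Out: bottleneck 2, flow now 17.
Augment Res→TankB→J6→J3→J4→TankA→Out: bottleneck 2, flow now 19. (uses reverse residual edge)
No augmenting path remains; maximum flow = 19.
By max-flow min-cut, the minimum cut capacity equals the max flow.
In the residual graph, reachable from Res: {Res}.
Min-cut edges: Res→TankB (7), Res→J1 (3), Res→J4 (7), Res→J3 (2); capacity 7 + 3 + 7 + 2 = 19.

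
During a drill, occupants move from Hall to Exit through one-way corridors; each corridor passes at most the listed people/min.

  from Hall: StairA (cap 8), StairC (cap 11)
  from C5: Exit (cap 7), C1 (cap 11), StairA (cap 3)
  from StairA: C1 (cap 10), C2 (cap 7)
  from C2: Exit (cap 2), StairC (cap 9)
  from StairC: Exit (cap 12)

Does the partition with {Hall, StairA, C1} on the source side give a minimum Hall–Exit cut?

No — its capacity is 18, but the minimum cut has capacity 14.

Given cut capacity: 11 + 7 = 18.
Augment Hall→StairC→Exit: bottleneck 11, flow now 11.
Augment Hall→StairA→C2→Exit: bottleneck 2, flow now 13.
Augment Hall→StairA→C2→StairC→Exit: bottleneck 1, flow now 14.
No augmenting path remains; maximum flow = 14.
In the residual graph, reachable from Hall: {Hall, StairA, C2, StairC, C1}.
Min-cut edges: C2→Exit (2), StairC→Exit (12); capacity 2 + 12 = 14.
Cut capacity 18 exceeds the max flow 14, so it is not minimum.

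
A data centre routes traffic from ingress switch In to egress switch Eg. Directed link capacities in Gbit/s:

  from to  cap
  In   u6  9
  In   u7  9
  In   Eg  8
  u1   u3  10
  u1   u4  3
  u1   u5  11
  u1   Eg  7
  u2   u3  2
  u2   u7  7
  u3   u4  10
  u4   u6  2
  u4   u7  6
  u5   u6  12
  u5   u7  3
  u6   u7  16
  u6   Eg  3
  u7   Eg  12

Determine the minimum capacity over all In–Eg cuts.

23

Augment In→Eg: bottleneck 8, flow now 8.
Augment In→u6→Eg: bottleneck 3, flow now 11.
Augment In→u7→Eg: bottleneck 9, flow now 20.
Augment In→u6→u7→Eg: bottleneck 3, flow now 23.
No augmenting path remains; maximum flow = 23.
By max-flow min-cut, the minimum cut capacity equals the max flow.
In the residual graph, reachable from In: {In, u6, u7}.
Min-cut edges: In→Eg (8), u6→Eg (3), u7→Eg (12); capacity 8 + 3 + 12 = 23.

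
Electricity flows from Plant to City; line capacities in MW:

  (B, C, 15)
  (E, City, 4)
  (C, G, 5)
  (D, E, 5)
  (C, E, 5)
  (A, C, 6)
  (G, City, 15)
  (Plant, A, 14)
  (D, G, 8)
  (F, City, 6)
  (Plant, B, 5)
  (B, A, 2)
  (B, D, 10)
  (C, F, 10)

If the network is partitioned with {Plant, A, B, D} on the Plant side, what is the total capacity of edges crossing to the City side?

34

Edges leaving {Plant, A, B, D}: A→C (6), B→C (15), D→E (5), D→G (8).
Cut capacity = 6 + 15 + 5 + 8 = 34.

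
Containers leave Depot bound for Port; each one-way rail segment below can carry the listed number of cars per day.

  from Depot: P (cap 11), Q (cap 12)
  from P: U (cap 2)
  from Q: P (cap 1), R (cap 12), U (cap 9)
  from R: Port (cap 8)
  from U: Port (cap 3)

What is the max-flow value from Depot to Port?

Augment Depot→P→U→Port: bottleneck 2, flow now 2.
Augment Depot→Q→R→Port: bottleneck 8, flow now 10.
Augment Depot→Q→U→Port: bottleneck 1, flow now 11.
No augmenting path remains; maximum flow = 11.
In the residual graph, reachable from Depot: {Depot, P, Q, R, U}.
Min-cut edges: R→Port (8), U→Port (3); capacity 8 + 3 = 11.
This cut is saturated, so no flow can exceed 11.

11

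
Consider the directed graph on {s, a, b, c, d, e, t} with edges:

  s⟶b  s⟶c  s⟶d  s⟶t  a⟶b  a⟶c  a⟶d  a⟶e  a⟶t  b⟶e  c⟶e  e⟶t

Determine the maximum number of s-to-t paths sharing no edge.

2

Assign every edge capacity 1; by Menger, the answer equals the max flow.
Path s→t (+1); total 1.
Path s→b→e→t (+1); total 2.
No residual s→t path; max flow = 2.
Certifying cut of size 2: {e→t, s→t}.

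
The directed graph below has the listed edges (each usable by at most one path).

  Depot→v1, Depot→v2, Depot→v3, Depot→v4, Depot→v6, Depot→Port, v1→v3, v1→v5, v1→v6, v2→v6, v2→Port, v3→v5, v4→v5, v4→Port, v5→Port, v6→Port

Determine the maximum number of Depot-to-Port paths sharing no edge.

5

Assign every edge capacity 1; by Menger, the answer equals the max flow.
Path Depot→Port (+1); total 1.
Path Depot→v2→Port (+1); total 2.
Path Depot→v4→Port (+1); total 3.
Path Depot→v6→Port (+1); total 4.
Path Depot→v1→v5→Port (+1); total 5.
No residual Depot→Port path; max flow = 5.
Certifying cut of size 5: {Depot→Port, Depot→v2, Depot→v4, v5→Port, v6→Port}.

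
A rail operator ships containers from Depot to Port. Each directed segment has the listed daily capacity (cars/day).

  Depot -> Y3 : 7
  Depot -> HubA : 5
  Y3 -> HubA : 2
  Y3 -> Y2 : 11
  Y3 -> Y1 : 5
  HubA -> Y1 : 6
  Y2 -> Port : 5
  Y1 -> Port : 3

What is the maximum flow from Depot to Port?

Augment Depot→Y3→Y2→Port: bottleneck 5, flow now 5.
Augment Depot→Y3→Y1→Port: bottleneck 2, flow now 7.
Augment Depot→HubA→Y1→Port: bottleneck 1, flow now 8.
No augmenting path remains; maximum flow = 8.
In the residual graph, reachable from Depot: {Depot, Y3, HubA, Y2, Y1}.
Min-cut edges: Y2→Port (5), Y1→Port (3); capacity 5 + 3 = 8.
This cut is saturated, so no flow can exceed 8.

8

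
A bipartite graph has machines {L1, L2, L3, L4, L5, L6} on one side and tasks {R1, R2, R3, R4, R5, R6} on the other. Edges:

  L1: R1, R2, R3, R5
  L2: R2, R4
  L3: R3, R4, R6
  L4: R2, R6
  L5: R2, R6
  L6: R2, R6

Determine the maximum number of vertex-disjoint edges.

5

Unit-capacity flow: source→left, listed edges, right→sink; max matching = max flow.
Augmenting path L1→R1 (+1); matched 1.
Augmenting path L2→R2 (+1); matched 2.
Augmenting path L3→R3 (+1); matched 3.
Augmenting path L4→R6 (+1); matched 4.
Augmenting path L5→R2→L2→R4 (+1); matched 5.
No augmenting path remains; maximum matching = 5.
König certificate: {L1, L2, L3, R2, R6} is a vertex cover of size 5 (every listed pair touches it), so no matching can be larger.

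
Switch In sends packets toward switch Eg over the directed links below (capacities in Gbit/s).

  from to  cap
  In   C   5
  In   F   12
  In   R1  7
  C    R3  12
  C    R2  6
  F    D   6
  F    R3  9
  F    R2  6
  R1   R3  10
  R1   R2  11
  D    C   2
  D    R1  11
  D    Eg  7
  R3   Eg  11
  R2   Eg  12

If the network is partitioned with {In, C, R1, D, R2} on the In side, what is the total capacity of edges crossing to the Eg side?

Edges leaving {In, C, R1, D, R2}: In→F (12), C→R3 (12), R1→R3 (10), D→Eg (7), R2→Eg (12).
Cut capacity = 12 + 12 + 10 + 7 + 12 = 53.

53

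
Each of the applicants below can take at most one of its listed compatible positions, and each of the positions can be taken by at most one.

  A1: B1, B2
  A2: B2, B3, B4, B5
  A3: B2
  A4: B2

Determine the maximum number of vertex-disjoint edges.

Unit-capacity flow: source→left, listed edges, right→sink; max matching = max flow.
Augmenting path A1→B1 (+1); matched 1.
Augmenting path A2→B2 (+1); matched 2.
Augmenting path A3→B2→A2→B3 (+1); matched 3.
No augmenting path remains; maximum matching = 3.
König certificate: {A1, A2, B2} is a vertex cover of size 3 (every listed pair touches it), so no matching can be larger.

3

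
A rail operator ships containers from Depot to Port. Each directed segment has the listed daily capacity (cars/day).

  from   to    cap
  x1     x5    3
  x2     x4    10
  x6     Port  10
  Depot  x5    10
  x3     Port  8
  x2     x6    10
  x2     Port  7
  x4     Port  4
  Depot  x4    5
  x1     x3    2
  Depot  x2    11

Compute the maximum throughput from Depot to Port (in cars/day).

15

Augment Depot→x2→Port: bottleneck 7, flow now 7.
Augment Depot→x4→Port: bottleneck 4, flow now 11.
Augment Depot→x2→x6→Port: bottleneck 4, flow now 15.
No augmenting path remains; maximum flow = 15.
In the residual graph, reachable from Depot: {Depot, x4, x5}.
Min-cut edges: Depot→x2 (11), x4→Port (4); capacity 11 + 4 = 15.
This cut is saturated, so no flow can exceed 15.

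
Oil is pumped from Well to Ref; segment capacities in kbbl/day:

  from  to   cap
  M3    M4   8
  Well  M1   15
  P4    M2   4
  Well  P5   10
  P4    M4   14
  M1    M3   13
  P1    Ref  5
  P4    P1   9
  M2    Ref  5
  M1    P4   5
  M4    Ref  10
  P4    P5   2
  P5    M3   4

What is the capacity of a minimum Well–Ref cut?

Augment Well→P5→M3→M4→Ref: bottleneck 4, flow now 4.
Augment Well→M1→M3→M4→Ref: bottleneck 4, flow now 8.
Augment Well→M1→P4→M2→Ref: bottleneck 4, flow now 12.
Augment Well→M1→P4→P1→Ref: bottleneck 1, flow now 13.
No augmenting path remains; maximum flow = 13.
By max-flow min-cut, the minimum cut capacity equals the max flow.
In the residual graph, reachable from Well: {Well, P5, M1, M3}.
Min-cut edges: M1→P4 (5), M3→M4 (8); capacity 5 + 8 = 13.

13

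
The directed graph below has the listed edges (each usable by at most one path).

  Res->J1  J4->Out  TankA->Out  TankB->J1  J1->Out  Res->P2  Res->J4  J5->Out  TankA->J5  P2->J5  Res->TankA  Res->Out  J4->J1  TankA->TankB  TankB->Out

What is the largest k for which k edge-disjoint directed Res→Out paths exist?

Assign every edge capacity 1; by Menger, the answer equals the max flow.
Path Res→Out (+1); total 1.
Path Res→TankA→Out (+1); total 2.
Path Res→J1→Out (+1); total 3.
Path Res→J4→Out (+1); total 4.
Path Res→P2→J5→Out (+1); total 5.
No residual Res→Out path; max flow = 5.
Certifying cut of size 5: {Res→J1, Res→J4, Res→Out, Res→P2, Res→TankA}.

5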